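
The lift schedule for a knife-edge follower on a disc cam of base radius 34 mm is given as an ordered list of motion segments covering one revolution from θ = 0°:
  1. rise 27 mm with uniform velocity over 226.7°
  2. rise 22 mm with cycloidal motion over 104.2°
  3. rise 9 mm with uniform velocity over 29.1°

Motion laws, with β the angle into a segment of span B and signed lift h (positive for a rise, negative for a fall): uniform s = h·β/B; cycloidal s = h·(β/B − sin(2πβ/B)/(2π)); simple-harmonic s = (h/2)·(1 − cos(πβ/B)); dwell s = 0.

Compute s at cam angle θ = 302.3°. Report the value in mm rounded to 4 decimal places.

seg 1 [0°–226.7°] uniform, h=27: full span → s += 27 → s = 27.0000
seg 2 [226.7°–330.9°] cycloidal, h=22: θ=302.3° here. β=75.6, B=104.2. 22·(0.7255 − sin(2π·0.7255)/(2π)) = 19.4217 → s = 46.4217

46.4217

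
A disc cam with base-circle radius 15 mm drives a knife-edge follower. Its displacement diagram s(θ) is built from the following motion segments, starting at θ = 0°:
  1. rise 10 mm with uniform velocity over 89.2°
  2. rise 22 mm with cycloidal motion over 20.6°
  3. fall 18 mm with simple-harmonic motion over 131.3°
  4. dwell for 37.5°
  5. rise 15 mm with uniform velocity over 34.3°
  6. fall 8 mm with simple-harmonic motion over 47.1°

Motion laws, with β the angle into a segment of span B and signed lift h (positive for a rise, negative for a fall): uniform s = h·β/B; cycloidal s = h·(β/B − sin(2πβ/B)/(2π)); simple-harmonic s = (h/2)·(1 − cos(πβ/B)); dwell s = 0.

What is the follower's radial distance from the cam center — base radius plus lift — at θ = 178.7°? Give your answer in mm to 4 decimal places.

seg 1 [0°–89.2°] uniform, h=10: full span → s += 10 → s = 10.0000
seg 2 [89.2°–109.8°] cycloidal, h=22: full span → s += 22 → s = 32.0000
seg 3 [109.8°–241.1°] simple-harmonic, h=-18: θ=178.7° here. β=68.9, B=131.3. -18/2·(1 − cos(π·0.5248)) = -9.6992 → s = 22.3008
radial distance = base radius + s = 15 + 22.3008 = 37.3008

37.3008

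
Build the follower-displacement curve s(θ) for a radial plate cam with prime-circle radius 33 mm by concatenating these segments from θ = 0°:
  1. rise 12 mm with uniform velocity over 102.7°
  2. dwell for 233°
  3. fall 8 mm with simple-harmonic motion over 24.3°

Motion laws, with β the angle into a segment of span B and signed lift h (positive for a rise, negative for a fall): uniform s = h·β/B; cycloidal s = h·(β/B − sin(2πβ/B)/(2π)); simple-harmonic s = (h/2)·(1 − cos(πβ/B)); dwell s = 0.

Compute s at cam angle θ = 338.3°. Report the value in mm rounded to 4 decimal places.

seg 1 [0°–102.7°] uniform, h=12: full span → s += 12 → s = 12.0000
seg 2 [102.7°–335.7°] dwell: s stays 12.0000
seg 3 [335.7°–360°] simple-harmonic, h=-8: θ=338.3° here. β=2.6, B=24.3. -8/2·(1 − cos(π·0.1070)) = -0.2239 → s = 11.7761

11.7761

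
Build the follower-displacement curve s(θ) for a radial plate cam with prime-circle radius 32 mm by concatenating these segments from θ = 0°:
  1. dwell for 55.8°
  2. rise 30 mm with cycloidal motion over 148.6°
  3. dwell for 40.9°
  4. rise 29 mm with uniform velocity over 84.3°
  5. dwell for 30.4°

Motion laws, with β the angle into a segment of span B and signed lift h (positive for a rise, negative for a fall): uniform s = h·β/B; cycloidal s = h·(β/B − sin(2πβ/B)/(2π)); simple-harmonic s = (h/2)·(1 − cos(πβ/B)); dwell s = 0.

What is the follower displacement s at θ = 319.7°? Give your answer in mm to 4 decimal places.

seg 1 [0°–55.8°] dwell: s stays 0.0000
seg 2 [55.8°–204.4°] cycloidal, h=30: full span → s += 30 → s = 30.0000
seg 3 [204.4°–245.3°] dwell: s stays 30.0000
seg 4 [245.3°–329.6°] uniform, h=29: θ=319.7° here. β=74.4, B=84.3. 29·74.4/84.3 = 25.5943 → s = 55.5943

55.5943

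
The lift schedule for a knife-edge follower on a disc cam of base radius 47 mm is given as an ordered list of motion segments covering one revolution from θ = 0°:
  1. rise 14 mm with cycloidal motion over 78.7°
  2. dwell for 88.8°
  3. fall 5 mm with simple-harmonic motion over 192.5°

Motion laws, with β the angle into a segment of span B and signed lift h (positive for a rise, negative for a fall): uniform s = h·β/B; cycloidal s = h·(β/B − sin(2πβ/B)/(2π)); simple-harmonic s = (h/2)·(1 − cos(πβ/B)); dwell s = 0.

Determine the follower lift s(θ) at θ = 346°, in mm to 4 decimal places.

seg 1 [0°–78.7°] cycloidal, h=14: full span → s += 14 → s = 14.0000
seg 2 [78.7°–167.5°] dwell: s stays 14.0000
seg 3 [167.5°–360°] simple-harmonic, h=-5: θ=346° here. β=178.5, B=192.5. -5/2·(1 − cos(π·0.9273)) = -4.9350 → s = 9.0650

9.0650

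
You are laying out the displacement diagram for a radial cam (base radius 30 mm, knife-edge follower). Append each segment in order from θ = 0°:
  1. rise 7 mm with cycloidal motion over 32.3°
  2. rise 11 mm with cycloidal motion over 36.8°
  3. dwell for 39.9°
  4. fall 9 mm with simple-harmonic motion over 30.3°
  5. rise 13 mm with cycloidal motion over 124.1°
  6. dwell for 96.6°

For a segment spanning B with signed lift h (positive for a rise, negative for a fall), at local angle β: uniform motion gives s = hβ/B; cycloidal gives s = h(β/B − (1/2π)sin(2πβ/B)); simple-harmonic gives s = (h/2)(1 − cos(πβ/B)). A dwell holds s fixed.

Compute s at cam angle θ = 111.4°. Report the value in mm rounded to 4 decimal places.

seg 1 [0°–32.3°] cycloidal, h=7: full span → s += 7 → s = 7.0000
seg 2 [32.3°–69.1°] cycloidal, h=11: full span → s += 11 → s = 18.0000
seg 3 [69.1°–109°] dwell: s stays 18.0000
seg 4 [109°–139.3°] simple-harmonic, h=-9: θ=111.4° here. β=2.4, B=30.3. -9/2·(1 − cos(π·0.0792)) = -0.1386 → s = 17.8614

17.8614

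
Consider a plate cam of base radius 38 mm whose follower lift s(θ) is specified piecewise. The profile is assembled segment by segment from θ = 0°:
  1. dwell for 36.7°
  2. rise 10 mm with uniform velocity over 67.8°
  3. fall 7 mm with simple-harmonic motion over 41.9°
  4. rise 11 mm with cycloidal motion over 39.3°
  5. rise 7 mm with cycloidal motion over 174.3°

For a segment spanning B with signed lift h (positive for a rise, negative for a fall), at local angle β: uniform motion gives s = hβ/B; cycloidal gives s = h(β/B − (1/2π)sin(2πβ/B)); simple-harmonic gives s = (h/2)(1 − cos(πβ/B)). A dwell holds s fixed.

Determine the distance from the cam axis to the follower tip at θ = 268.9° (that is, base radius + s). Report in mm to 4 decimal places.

seg 1 [0°–36.7°] dwell: s stays 0.0000
seg 2 [36.7°–104.5°] uniform, h=10: full span → s += 10 → s = 10.0000
seg 3 [104.5°–146.4°] simple-harmonic, h=-7: full span → s += -7 → s = 3.0000
seg 4 [146.4°–185.7°] cycloidal, h=11: full span → s += 11 → s = 14.0000
seg 5 [185.7°–360°] cycloidal, h=7: θ=268.9° here. β=83.2, B=174.3. 7·(0.4773 − sin(2π·0.4773)/(2π)) = 3.1833 → s = 17.1833
radial distance = base radius + s = 38 + 17.1833 = 55.1833

55.1833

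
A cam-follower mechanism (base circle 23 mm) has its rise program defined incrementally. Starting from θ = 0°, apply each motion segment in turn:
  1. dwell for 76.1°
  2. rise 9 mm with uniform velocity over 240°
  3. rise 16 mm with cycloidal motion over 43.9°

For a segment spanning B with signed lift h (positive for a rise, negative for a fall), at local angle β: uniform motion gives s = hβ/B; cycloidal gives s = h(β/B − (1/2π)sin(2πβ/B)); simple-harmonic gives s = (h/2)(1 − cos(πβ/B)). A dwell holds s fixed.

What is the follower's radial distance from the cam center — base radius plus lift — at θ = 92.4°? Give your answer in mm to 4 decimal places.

seg 1 [0°–76.1°] dwell: s stays 0.0000
seg 2 [76.1°–316.1°] uniform, h=9: θ=92.4° here. β=16.3, B=240. 9·16.3/240 = 0.6113 → s = 0.6113
radial distance = base radius + s = 23 + 0.6113 = 23.6113

23.6113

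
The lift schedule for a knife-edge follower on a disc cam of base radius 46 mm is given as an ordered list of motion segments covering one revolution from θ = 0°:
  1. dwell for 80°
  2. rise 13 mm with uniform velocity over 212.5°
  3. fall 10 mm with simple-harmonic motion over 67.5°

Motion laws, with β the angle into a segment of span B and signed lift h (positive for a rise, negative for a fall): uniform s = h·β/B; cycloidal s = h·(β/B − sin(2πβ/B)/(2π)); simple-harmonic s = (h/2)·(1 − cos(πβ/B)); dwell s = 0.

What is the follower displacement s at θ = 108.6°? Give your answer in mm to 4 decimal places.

seg 1 [0°–80°] dwell: s stays 0.0000
seg 2 [80°–292.5°] uniform, h=13: θ=108.6° here. β=28.6, B=212.5. 13·28.6/212.5 = 1.7496 → s = 1.7496

1.7496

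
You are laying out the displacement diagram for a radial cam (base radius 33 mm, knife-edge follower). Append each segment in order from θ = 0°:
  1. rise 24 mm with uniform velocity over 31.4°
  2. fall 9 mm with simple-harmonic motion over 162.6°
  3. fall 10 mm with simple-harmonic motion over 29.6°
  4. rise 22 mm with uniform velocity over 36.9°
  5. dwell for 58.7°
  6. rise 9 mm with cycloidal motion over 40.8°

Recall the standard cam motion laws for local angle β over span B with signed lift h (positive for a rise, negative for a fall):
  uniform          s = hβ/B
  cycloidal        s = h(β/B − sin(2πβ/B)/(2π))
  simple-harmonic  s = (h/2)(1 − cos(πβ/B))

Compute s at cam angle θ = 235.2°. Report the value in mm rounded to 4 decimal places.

seg 1 [0°–31.4°] uniform, h=24: full span → s += 24 → s = 24.0000
seg 2 [31.4°–194°] simple-harmonic, h=-9: full span → s += -9 → s = 15.0000
seg 3 [194°–223.6°] simple-harmonic, h=-10: full span → s += -10 → s = 5.0000
seg 4 [223.6°–260.5°] uniform, h=22: θ=235.2° here. β=11.6, B=36.9. 22·11.6/36.9 = 6.9160 → s = 11.9160

11.9160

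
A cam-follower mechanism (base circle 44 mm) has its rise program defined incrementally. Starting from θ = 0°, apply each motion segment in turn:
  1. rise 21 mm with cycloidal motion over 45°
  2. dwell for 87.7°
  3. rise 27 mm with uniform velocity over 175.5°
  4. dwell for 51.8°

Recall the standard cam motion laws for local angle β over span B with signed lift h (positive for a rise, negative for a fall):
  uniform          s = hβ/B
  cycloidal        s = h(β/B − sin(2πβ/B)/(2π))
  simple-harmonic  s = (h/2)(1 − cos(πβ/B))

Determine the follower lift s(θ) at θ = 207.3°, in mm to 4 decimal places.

seg 1 [0°–45°] cycloidal, h=21: full span → s += 21 → s = 21.0000
seg 2 [45°–132.7°] dwell: s stays 21.0000
seg 3 [132.7°–308.2°] uniform, h=27: θ=207.3° here. β=74.6, B=175.5. 27·74.6/175.5 = 11.4769 → s = 32.4769

32.4769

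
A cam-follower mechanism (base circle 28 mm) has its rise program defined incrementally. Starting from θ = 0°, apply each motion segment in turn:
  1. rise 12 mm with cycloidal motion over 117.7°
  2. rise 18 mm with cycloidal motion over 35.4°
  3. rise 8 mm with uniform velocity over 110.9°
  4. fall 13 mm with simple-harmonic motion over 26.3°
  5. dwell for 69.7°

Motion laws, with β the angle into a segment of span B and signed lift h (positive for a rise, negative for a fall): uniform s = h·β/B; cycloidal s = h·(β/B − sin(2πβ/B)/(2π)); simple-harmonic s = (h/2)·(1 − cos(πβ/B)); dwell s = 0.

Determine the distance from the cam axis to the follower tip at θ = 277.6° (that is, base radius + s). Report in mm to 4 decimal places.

seg 1 [0°–117.7°] cycloidal, h=12: full span → s += 12 → s = 12.0000
seg 2 [117.7°–153.1°] cycloidal, h=18: full span → s += 18 → s = 30.0000
seg 3 [153.1°–264°] uniform, h=8: full span → s += 8 → s = 38.0000
seg 4 [264°–290.3°] simple-harmonic, h=-13: θ=277.6° here. β=13.6, B=26.3. -13/2·(1 − cos(π·0.5171)) = -6.8492 → s = 31.1508
radial distance = base radius + s = 28 + 31.1508 = 59.1508

59.1508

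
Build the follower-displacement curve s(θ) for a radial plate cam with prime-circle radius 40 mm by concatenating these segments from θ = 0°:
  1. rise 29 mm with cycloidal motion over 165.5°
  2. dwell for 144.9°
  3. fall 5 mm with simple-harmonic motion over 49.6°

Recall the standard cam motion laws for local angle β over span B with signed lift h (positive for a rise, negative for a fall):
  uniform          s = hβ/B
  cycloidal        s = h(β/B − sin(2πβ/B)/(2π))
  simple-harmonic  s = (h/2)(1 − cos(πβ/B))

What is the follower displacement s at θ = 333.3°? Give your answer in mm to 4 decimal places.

seg 1 [0°–165.5°] cycloidal, h=29: full span → s += 29 → s = 29.0000
seg 2 [165.5°–310.4°] dwell: s stays 29.0000
seg 3 [310.4°–360°] simple-harmonic, h=-5: θ=333.3° here. β=22.9, B=49.6. -5/2·(1 − cos(π·0.4617)) = -2.1999 → s = 26.8001

26.8001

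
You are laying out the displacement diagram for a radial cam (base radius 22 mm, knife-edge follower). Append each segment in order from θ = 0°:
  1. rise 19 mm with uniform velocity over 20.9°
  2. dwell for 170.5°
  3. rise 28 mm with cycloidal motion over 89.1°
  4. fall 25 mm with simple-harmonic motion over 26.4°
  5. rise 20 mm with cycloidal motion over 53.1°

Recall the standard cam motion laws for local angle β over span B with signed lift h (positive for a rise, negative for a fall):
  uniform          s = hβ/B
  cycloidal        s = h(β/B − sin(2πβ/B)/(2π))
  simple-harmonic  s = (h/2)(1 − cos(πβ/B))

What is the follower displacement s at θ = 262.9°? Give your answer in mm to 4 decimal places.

seg 1 [0°–20.9°] uniform, h=19: full span → s += 19 → s = 19.0000
seg 2 [20.9°–191.4°] dwell: s stays 19.0000
seg 3 [191.4°–280.5°] cycloidal, h=28: θ=262.9° here. β=71.5, B=89.1. 28·(0.8025 − sin(2π·0.8025)/(2π)) = 26.6855 → s = 45.6855

45.6855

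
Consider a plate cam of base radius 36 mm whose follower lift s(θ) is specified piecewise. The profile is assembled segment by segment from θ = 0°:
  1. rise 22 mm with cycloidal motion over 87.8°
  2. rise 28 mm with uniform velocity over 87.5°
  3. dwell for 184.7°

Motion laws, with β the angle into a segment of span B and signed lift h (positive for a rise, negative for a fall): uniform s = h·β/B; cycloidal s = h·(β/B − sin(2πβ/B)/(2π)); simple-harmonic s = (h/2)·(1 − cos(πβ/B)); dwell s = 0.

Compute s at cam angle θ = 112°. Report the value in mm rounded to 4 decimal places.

seg 1 [0°–87.8°] cycloidal, h=22: full span → s += 22 → s = 22.0000
seg 2 [87.8°–175.3°] uniform, h=28: θ=112° here. β=24.2, B=87.5. 28·24.2/87.5 = 7.7440 → s = 29.7440

29.7440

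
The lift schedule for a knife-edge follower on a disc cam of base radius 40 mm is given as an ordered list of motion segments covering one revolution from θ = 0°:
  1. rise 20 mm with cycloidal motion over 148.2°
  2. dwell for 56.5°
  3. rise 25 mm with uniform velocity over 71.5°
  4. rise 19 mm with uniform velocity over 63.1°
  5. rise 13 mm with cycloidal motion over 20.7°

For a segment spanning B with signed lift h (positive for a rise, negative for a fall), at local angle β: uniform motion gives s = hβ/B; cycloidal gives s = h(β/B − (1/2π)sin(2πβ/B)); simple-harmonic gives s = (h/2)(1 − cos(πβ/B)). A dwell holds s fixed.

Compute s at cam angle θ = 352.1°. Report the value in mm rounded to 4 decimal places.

seg 1 [0°–148.2°] cycloidal, h=20: full span → s += 20 → s = 20.0000
seg 2 [148.2°–204.7°] dwell: s stays 20.0000
seg 3 [204.7°–276.2°] uniform, h=25: full span → s += 25 → s = 45.0000
seg 4 [276.2°–339.3°] uniform, h=19: full span → s += 19 → s = 64.0000
seg 5 [339.3°–360°] cycloidal, h=13: θ=352.1° here. β=12.8, B=20.7. 13·(0.6184 − sin(2π·0.6184)/(2π)) = 9.4393 → s = 73.4393

73.4393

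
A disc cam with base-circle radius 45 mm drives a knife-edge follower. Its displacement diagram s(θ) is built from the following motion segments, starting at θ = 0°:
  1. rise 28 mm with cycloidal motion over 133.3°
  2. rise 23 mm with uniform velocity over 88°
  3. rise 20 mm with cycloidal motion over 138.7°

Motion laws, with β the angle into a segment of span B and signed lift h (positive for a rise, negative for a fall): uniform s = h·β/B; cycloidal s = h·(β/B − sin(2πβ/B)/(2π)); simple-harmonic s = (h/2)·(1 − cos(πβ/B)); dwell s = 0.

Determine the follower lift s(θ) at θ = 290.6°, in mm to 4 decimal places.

seg 1 [0°–133.3°] cycloidal, h=28: full span → s += 28 → s = 28.0000
seg 2 [133.3°–221.3°] uniform, h=23: full span → s += 23 → s = 51.0000
seg 3 [221.3°–360°] cycloidal, h=20: θ=290.6° here. β=69.3, B=138.7. 20·(0.4996 − sin(2π·0.4996)/(2π)) = 9.9856 → s = 60.9856

60.9856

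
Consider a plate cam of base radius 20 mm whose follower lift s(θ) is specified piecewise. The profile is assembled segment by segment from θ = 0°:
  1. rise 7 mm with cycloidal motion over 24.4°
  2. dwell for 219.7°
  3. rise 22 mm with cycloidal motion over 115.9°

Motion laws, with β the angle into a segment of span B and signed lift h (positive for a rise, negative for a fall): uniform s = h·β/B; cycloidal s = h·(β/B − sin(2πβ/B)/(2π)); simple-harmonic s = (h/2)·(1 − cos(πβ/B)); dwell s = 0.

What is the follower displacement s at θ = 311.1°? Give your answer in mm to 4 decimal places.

seg 1 [0°–24.4°] cycloidal, h=7: full span → s += 7 → s = 7.0000
seg 2 [24.4°–244.1°] dwell: s stays 7.0000
seg 3 [244.1°–360°] cycloidal, h=22: θ=311.1° here. β=67, B=115.9. 22·(0.5781 − sin(2π·0.5781)/(2π)) = 14.3676 → s = 21.3676

21.3676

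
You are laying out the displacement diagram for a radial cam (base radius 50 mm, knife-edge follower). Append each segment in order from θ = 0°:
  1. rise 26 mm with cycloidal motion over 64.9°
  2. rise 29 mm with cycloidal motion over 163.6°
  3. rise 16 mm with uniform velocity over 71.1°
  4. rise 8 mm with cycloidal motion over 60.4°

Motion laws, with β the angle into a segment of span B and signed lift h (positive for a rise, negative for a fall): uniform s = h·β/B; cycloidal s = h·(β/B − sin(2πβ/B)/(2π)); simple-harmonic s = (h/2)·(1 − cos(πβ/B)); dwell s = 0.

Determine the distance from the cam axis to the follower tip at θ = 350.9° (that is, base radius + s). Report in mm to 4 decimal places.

seg 1 [0°–64.9°] cycloidal, h=26: full span → s += 26 → s = 26.0000
seg 2 [64.9°–228.5°] cycloidal, h=29: full span → s += 29 → s = 55.0000
seg 3 [228.5°–299.6°] uniform, h=16: full span → s += 16 → s = 71.0000
seg 4 [299.6°–360°] cycloidal, h=8: θ=350.9° here. β=51.3, B=60.4. 8·(0.8493 − sin(2π·0.8493)/(2π)) = 7.8279 → s = 78.8279
radial distance = base radius + s = 50 + 78.8279 = 128.8279

128.8279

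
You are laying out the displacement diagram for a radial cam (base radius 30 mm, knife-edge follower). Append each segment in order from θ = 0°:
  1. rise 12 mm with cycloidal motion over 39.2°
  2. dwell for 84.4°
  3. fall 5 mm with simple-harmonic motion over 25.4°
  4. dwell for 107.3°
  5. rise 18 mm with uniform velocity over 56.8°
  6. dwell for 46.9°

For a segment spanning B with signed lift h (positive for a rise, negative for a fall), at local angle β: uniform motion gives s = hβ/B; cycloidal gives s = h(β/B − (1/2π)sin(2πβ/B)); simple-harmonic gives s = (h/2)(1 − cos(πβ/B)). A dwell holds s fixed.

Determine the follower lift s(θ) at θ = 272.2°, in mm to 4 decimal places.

seg 1 [0°–39.2°] cycloidal, h=12: full span → s += 12 → s = 12.0000
seg 2 [39.2°–123.6°] dwell: s stays 12.0000
seg 3 [123.6°–149°] simple-harmonic, h=-5: full span → s += -5 → s = 7.0000
seg 4 [149°–256.3°] dwell: s stays 7.0000
seg 5 [256.3°–313.1°] uniform, h=18: θ=272.2° here. β=15.9, B=56.8. 18·15.9/56.8 = 5.0387 → s = 12.0387

12.0387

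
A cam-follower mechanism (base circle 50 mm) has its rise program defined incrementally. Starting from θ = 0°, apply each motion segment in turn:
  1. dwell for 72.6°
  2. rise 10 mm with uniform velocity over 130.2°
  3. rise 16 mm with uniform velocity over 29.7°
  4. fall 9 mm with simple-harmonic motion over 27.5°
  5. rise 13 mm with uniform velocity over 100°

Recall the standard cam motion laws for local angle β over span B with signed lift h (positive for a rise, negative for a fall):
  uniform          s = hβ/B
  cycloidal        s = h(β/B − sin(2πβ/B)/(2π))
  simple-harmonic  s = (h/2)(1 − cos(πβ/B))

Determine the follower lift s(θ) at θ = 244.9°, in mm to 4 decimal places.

seg 1 [0°–72.6°] dwell: s stays 0.0000
seg 2 [72.6°–202.8°] uniform, h=10: full span → s += 10 → s = 10.0000
seg 3 [202.8°–232.5°] uniform, h=16: full span → s += 16 → s = 26.0000
seg 4 [232.5°–260°] simple-harmonic, h=-9: θ=244.9° here. β=12.4, B=27.5. -9/2·(1 − cos(π·0.4509)) = -3.8087 → s = 22.1913

22.1913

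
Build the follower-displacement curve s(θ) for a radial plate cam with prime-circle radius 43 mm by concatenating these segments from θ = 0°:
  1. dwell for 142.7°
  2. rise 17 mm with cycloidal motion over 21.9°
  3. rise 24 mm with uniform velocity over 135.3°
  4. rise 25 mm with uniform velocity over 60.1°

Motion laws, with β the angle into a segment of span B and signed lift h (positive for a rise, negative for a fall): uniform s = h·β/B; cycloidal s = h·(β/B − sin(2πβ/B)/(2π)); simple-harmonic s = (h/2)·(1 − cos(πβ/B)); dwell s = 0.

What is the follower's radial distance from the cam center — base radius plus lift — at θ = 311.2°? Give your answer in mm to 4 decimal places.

seg 1 [0°–142.7°] dwell: s stays 0.0000
seg 2 [142.7°–164.6°] cycloidal, h=17: full span → s += 17 → s = 17.0000
seg 3 [164.6°–299.9°] uniform, h=24: full span → s += 24 → s = 41.0000
seg 4 [299.9°–360°] uniform, h=25: θ=311.2° here. β=11.3, B=60.1. 25·11.3/60.1 = 4.7005 → s = 45.7005
radial distance = base radius + s = 43 + 45.7005 = 88.7005

88.7005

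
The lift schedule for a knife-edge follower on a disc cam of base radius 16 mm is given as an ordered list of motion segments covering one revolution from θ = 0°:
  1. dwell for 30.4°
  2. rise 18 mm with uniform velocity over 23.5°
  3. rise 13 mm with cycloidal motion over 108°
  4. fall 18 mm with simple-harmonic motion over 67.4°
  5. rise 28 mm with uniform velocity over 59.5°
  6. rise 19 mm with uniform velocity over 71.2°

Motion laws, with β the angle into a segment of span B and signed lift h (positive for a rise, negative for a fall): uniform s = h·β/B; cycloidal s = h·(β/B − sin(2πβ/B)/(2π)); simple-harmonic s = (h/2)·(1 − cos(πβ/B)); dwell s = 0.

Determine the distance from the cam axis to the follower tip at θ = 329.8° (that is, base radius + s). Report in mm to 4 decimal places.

seg 1 [0°–30.4°] dwell: s stays 0.0000
seg 2 [30.4°–53.9°] uniform, h=18: full span → s += 18 → s = 18.0000
seg 3 [53.9°–161.9°] cycloidal, h=13: full span → s += 13 → s = 31.0000
seg 4 [161.9°–229.3°] simple-harmonic, h=-18: full span → s += -18 → s = 13.0000
seg 5 [229.3°–288.8°] uniform, h=28: full span → s += 28 → s = 41.0000
seg 6 [288.8°–360°] uniform, h=19: θ=329.8° here. β=41, B=71.2. 19·41/71.2 = 10.9410 → s = 51.9410
radial distance = base radius + s = 16 + 51.9410 = 67.9410

67.9410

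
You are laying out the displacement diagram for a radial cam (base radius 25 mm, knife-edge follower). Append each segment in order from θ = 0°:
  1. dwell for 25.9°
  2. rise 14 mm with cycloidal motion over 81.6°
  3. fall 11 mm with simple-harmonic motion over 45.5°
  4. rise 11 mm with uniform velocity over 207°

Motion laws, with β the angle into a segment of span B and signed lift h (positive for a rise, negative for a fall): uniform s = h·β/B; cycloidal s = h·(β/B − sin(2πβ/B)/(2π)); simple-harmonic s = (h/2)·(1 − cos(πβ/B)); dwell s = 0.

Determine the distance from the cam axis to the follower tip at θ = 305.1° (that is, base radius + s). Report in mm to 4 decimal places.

seg 1 [0°–25.9°] dwell: s stays 0.0000
seg 2 [25.9°–107.5°] cycloidal, h=14: full span → s += 14 → s = 14.0000
seg 3 [107.5°–153°] simple-harmonic, h=-11: full span → s += -11 → s = 3.0000
seg 4 [153°–360°] uniform, h=11: θ=305.1° here. β=152.1, B=207. 11·152.1/207 = 8.0826 → s = 11.0826
radial distance = base radius + s = 25 + 11.0826 = 36.0826

36.0826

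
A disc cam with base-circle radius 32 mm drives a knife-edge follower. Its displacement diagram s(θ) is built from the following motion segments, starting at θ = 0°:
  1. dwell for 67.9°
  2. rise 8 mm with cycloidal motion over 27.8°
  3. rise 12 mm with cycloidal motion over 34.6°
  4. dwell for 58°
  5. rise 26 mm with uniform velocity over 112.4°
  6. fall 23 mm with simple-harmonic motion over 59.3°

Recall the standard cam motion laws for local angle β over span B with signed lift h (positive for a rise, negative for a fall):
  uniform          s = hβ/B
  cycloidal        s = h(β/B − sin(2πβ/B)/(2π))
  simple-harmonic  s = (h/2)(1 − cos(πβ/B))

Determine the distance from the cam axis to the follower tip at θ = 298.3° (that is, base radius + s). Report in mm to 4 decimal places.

seg 1 [0°–67.9°] dwell: s stays 0.0000
seg 2 [67.9°–95.7°] cycloidal, h=8: full span → s += 8 → s = 8.0000
seg 3 [95.7°–130.3°] cycloidal, h=12: full span → s += 12 → s = 20.0000
seg 4 [130.3°–188.3°] dwell: s stays 20.0000
seg 5 [188.3°–300.7°] uniform, h=26: θ=298.3° here. β=110, B=112.4. 26·110/112.4 = 25.4448 → s = 45.4448
radial distance = base radius + s = 32 + 45.4448 = 77.4448

77.4448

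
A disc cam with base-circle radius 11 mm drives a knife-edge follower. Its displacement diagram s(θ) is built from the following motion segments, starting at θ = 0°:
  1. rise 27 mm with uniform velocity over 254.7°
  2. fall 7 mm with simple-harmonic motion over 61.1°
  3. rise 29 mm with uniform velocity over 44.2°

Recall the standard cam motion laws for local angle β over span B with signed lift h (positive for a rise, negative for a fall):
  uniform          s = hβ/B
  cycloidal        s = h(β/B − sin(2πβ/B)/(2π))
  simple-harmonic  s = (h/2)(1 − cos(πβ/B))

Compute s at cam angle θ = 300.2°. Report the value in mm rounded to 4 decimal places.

seg 1 [0°–254.7°] uniform, h=27: full span → s += 27 → s = 27.0000
seg 2 [254.7°–315.8°] simple-harmonic, h=-7: θ=300.2° here. β=45.5, B=61.1. -7/2·(1 − cos(π·0.7447)) = -5.9332 → s = 21.0668

21.0668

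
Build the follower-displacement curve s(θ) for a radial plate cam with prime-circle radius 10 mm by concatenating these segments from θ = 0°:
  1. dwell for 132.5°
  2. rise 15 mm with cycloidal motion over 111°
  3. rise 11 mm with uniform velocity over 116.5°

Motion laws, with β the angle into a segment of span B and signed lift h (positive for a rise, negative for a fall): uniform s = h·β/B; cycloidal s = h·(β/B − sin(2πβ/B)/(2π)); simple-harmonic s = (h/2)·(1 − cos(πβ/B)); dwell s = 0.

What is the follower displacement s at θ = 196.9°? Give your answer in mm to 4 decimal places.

seg 1 [0°–132.5°] dwell: s stays 0.0000
seg 2 [132.5°–243.5°] cycloidal, h=15: θ=196.9° here. β=64.4, B=111. 15·(0.5802 − sin(2π·0.5802)/(2π)) = 9.8552 → s = 9.8552

9.8552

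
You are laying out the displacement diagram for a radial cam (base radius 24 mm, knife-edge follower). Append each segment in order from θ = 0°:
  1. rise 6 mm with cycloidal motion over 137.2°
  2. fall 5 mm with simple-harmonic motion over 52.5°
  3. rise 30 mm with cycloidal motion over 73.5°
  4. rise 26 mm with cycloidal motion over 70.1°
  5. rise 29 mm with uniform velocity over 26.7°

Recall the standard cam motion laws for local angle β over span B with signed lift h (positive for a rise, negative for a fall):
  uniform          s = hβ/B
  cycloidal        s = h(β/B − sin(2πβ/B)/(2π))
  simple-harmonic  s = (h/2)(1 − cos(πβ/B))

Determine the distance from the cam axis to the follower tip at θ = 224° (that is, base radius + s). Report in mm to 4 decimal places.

seg 1 [0°–137.2°] cycloidal, h=6: full span → s += 6 → s = 6.0000
seg 2 [137.2°–189.7°] simple-harmonic, h=-5: full span → s += -5 → s = 1.0000
seg 3 [189.7°–263.2°] cycloidal, h=30: θ=224° here. β=34.3, B=73.5. 30·(0.4667 − sin(2π·0.4667)/(2π)) = 13.0073 → s = 14.0073
radial distance = base radius + s = 24 + 14.0073 = 38.0073

38.0073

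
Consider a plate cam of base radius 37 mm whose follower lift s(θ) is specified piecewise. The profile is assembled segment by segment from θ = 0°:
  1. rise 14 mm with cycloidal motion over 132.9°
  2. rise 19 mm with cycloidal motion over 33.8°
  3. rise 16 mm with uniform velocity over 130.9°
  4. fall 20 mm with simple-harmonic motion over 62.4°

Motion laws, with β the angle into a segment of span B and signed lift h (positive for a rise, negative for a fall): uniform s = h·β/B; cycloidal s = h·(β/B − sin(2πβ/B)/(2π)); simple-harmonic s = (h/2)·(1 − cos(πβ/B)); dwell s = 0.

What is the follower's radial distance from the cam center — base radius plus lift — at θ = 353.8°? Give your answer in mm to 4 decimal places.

seg 1 [0°–132.9°] cycloidal, h=14: full span → s += 14 → s = 14.0000
seg 2 [132.9°–166.7°] cycloidal, h=19: full span → s += 19 → s = 33.0000
seg 3 [166.7°–297.6°] uniform, h=16: full span → s += 16 → s = 49.0000
seg 4 [297.6°–360°] simple-harmonic, h=-20: θ=353.8° here. β=56.2, B=62.4. -20/2·(1 − cos(π·0.9006)) = -19.5168 → s = 29.4832
radial distance = base radius + s = 37 + 29.4832 = 66.4832

66.4832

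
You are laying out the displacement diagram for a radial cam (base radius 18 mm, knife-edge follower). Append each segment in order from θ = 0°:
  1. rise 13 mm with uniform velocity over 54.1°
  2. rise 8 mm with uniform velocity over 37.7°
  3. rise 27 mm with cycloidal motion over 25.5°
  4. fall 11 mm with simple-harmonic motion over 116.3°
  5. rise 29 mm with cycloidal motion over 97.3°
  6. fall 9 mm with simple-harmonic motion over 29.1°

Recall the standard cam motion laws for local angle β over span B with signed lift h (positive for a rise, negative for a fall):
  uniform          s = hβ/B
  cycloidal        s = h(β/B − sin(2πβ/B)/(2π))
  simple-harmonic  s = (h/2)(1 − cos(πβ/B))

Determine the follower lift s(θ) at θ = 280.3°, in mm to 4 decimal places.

seg 1 [0°–54.1°] uniform, h=13: full span → s += 13 → s = 13.0000
seg 2 [54.1°–91.8°] uniform, h=8: full span → s += 8 → s = 21.0000
seg 3 [91.8°–117.3°] cycloidal, h=27: full span → s += 27 → s = 48.0000
seg 4 [117.3°–233.6°] simple-harmonic, h=-11: full span → s += -11 → s = 37.0000
seg 5 [233.6°–330.9°] cycloidal, h=29: θ=280.3° here. β=46.7, B=97.3. 29·(0.4800 − sin(2π·0.4800)/(2π)) = 13.3392 → s = 50.3392

50.3392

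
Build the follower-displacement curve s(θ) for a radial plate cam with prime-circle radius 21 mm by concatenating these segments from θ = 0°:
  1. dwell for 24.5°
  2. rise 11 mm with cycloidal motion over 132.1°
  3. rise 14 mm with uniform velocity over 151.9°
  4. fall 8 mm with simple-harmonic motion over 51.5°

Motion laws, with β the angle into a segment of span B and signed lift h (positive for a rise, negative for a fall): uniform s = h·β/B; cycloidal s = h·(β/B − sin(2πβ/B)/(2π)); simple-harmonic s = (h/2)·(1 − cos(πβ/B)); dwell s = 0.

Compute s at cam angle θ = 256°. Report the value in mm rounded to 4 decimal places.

seg 1 [0°–24.5°] dwell: s stays 0.0000
seg 2 [24.5°–156.6°] cycloidal, h=11: full span → s += 11 → s = 11.0000
seg 3 [156.6°–308.5°] uniform, h=14: θ=256° here. β=99.4, B=151.9. 14·99.4/151.9 = 9.1613 → s = 20.1613

20.1613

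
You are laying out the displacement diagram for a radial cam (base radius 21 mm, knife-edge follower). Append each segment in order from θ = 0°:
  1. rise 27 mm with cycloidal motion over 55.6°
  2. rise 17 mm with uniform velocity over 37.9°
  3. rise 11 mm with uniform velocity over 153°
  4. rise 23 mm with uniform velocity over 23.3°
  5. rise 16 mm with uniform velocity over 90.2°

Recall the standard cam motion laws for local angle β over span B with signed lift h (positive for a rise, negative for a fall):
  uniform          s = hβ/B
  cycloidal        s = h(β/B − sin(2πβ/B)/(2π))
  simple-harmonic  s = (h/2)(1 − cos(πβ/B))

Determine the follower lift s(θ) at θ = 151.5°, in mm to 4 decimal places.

seg 1 [0°–55.6°] cycloidal, h=27: full span → s += 27 → s = 27.0000
seg 2 [55.6°–93.5°] uniform, h=17: full span → s += 17 → s = 44.0000
seg 3 [93.5°–246.5°] uniform, h=11: θ=151.5° here. β=58, B=153. 11·58/153 = 4.1699 → s = 48.1699

48.1699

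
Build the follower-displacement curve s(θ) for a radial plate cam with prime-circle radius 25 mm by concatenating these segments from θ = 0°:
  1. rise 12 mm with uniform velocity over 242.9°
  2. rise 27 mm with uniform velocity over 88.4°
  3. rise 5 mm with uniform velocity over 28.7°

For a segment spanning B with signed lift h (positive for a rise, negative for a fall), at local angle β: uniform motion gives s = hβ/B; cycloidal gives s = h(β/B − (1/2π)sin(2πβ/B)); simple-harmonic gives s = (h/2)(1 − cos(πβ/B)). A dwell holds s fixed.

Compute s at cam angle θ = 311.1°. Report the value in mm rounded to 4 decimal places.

seg 1 [0°–242.9°] uniform, h=12: full span → s += 12 → s = 12.0000
seg 2 [242.9°–331.3°] uniform, h=27: θ=311.1° here. β=68.2, B=88.4. 27·68.2/88.4 = 20.8303 → s = 32.8303

32.8303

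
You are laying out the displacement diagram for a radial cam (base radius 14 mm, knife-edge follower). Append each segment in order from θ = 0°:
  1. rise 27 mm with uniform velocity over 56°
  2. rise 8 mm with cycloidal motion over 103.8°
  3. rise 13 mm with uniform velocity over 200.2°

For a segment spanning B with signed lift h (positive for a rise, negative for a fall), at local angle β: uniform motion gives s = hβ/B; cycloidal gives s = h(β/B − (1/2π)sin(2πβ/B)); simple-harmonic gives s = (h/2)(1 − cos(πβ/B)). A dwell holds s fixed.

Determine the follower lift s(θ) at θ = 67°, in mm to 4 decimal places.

seg 1 [0°–56°] uniform, h=27: full span → s += 27 → s = 27.0000
seg 2 [56°–159.8°] cycloidal, h=8: θ=67° here. β=11, B=103.8. 8·(0.1060 − sin(2π·0.1060)/(2π)) = 0.0613 → s = 27.0613

27.0613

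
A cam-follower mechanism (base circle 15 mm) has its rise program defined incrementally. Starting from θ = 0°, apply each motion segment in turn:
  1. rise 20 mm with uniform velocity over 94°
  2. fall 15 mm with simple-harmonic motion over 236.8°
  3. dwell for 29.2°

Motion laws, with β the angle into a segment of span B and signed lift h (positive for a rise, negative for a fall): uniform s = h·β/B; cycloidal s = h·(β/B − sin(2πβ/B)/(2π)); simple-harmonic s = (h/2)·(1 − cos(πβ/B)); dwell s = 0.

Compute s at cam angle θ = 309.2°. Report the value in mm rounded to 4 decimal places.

seg 1 [0°–94°] uniform, h=20: full span → s += 20 → s = 20.0000
seg 2 [94°–330.8°] simple-harmonic, h=-15: θ=309.2° here. β=215.2, B=236.8. -15/2·(1 − cos(π·0.9088)) = -14.6942 → s = 5.3058

5.3058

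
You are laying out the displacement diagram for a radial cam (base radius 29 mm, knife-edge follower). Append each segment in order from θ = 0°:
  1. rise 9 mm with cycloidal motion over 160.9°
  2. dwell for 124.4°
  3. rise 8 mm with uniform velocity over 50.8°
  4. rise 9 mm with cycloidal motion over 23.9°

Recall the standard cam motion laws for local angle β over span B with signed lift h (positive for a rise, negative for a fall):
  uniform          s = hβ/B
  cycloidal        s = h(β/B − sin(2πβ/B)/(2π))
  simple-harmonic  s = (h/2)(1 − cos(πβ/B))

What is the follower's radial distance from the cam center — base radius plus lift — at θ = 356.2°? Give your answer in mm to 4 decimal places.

seg 1 [0°–160.9°] cycloidal, h=9: full span → s += 9 → s = 9.0000
seg 2 [160.9°–285.3°] dwell: s stays 9.0000
seg 3 [285.3°–336.1°] uniform, h=8: full span → s += 8 → s = 17.0000
seg 4 [336.1°–360°] cycloidal, h=9: θ=356.2° here. β=20.1, B=23.9. 9·(0.8410 − sin(2π·0.8410)/(2π)) = 8.7736 → s = 25.7736
radial distance = base radius + s = 29 + 25.7736 = 54.7736

54.7736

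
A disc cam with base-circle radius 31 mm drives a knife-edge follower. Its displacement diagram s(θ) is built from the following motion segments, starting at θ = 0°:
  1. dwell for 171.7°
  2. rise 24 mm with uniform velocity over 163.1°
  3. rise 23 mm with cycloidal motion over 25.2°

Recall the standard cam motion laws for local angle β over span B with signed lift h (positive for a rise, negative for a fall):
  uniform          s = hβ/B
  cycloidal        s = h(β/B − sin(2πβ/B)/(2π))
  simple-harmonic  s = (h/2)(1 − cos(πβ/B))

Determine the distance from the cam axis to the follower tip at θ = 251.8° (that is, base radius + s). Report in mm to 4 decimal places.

seg 1 [0°–171.7°] dwell: s stays 0.0000
seg 2 [171.7°–334.8°] uniform, h=24: θ=251.8° here. β=80.1, B=163.1. 24·80.1/163.1 = 11.7866 → s = 11.7866
radial distance = base radius + s = 31 + 11.7866 = 42.7866

42.7866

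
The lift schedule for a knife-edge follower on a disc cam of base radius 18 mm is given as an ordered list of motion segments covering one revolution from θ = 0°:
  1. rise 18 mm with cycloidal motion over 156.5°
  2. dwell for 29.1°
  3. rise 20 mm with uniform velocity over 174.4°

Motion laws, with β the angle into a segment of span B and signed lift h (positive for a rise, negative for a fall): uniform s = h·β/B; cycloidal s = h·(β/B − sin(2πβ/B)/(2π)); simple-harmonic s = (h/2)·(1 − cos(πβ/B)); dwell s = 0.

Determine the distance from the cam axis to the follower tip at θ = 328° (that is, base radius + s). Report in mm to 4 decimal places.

seg 1 [0°–156.5°] cycloidal, h=18: full span → s += 18 → s = 18.0000
seg 2 [156.5°–185.6°] dwell: s stays 18.0000
seg 3 [185.6°–360°] uniform, h=20: θ=328° here. β=142.4, B=174.4. 20·142.4/174.4 = 16.3303 → s = 34.3303
radial distance = base radius + s = 18 + 34.3303 = 52.3303

52.3303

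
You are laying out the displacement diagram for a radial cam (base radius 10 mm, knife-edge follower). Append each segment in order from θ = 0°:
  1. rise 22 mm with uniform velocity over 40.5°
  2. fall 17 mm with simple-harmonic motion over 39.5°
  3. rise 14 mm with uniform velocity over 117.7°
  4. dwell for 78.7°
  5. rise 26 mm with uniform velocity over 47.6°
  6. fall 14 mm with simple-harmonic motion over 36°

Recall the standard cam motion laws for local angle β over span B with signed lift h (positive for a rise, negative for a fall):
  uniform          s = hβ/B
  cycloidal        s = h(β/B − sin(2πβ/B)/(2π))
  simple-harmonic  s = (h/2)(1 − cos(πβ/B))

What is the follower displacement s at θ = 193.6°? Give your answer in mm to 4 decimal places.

seg 1 [0°–40.5°] uniform, h=22: full span → s += 22 → s = 22.0000
seg 2 [40.5°–80°] simple-harmonic, h=-17: full span → s += -17 → s = 5.0000
seg 3 [80°–197.7°] uniform, h=14: θ=193.6° here. β=113.6, B=117.7. 14·113.6/117.7 = 13.5123 → s = 18.5123

18.5123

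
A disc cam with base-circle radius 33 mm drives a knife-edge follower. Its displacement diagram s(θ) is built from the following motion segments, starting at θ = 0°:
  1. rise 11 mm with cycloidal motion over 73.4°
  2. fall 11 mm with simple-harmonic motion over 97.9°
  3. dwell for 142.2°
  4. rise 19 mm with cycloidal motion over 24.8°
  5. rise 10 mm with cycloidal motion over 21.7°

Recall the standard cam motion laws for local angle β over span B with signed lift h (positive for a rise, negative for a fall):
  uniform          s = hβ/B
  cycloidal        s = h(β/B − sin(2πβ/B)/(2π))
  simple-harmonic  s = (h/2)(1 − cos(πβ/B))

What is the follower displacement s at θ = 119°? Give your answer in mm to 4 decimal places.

seg 1 [0°–73.4°] cycloidal, h=11: full span → s += 11 → s = 11.0000
seg 2 [73.4°–171.3°] simple-harmonic, h=-11: θ=119° here. β=45.6, B=97.9. -11/2·(1 − cos(π·0.4658)) = -4.9099 → s = 6.0901

6.0901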